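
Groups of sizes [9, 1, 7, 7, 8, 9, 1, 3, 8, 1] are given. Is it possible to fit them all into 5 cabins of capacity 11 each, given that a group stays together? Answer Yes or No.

Total = 54; ⌈54/11⌉ = 5.
6 groups each exceed half the capacity and cannot share a cabin, forcing at least 6 cabins.
At least 6 cabins are required, but only 5 are allowed.

No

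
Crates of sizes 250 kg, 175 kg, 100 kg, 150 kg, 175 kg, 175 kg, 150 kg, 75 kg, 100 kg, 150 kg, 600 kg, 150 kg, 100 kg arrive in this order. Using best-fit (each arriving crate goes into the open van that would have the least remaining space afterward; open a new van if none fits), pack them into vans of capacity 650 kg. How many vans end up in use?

4

  250 → van 1 (new)  [load 250/650]
  175 → van 1  [load 425/650]
  100 → van 1  [load 525/650]
  150 → van 2 (new)  [load 150/650]
  175 → van 2  [load 325/650]
  175 → van 2  [load 500/650]
  150 → van 2  [load 650/650]
  75 → van 1  [load 600/650]
  100 → van 3 (new)  [load 100/650]
  150 → van 3  [load 250/650]
  600 → van 4 (new)  [load 600/650]
  150 → van 3  [load 400/650]
  100 → van 3  [load 500/650]
4 vans opened.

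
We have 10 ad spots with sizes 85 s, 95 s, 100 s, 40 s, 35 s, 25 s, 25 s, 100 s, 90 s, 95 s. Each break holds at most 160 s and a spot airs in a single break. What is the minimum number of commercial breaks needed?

6

Total = 100 + 100 + 95 + 95 + 90 + 85 + 40 + 35 + 25 + 25 = 690 s.
Lower bound: ⌈690/160⌉ = 5 commercial breaks.
Also, 6 ad spots each exceed 80 s, and no two of those can share a break, so at least 6 commercial breaks are needed.
A packing using 6 commercial breaks:
  break 1: 100 + 40 = 140
  break 2: 100 + 35 + 25 = 160
  break 3: 95 + 25 = 120
  break 4: 95 = 95
  break 5: 90 = 90
  break 6: 85 = 85
This matches the lower bound, so 6 is optimal.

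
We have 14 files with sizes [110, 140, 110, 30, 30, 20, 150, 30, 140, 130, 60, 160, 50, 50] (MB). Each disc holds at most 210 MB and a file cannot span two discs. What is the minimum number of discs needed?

Total = 160 + 150 + 140 + 140 + 130 + 110 + 110 + 60 + 50 + 50 + 30 + 30 + 30 + 20 = 1210 MB.
Lower bound: ⌈1210/210⌉ = 6 discs.
Also, 7 files each exceed 105 MB, and no two of those can share a disc, so at least 7 discs are needed.
A packing using 7 discs:
  disc 1: 160 + 50 = 210
  disc 2: 150 + 60 = 210
  disc 3: 140 + 50 + 20 = 210
  disc 4: 140 + 30 + 30 = 200
  disc 5: 130 + 30 = 160
  disc 6: 110 = 110
  disc 7: 110 = 110
This matches the lower bound, so 7 is optimal.

7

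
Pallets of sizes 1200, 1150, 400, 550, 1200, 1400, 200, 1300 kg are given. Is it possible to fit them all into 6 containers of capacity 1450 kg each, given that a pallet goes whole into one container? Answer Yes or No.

A valid assignment using 6 containers:
  container 1: 1400 = 1400
  container 2: 1300 = 1300
  container 3: 1200 + 200 = 1400
  container 4: 1200 = 1200
  container 5: 1150 = 1150
  container 6: 550 + 400 = 950
Every load is within 1450 kg, so 6 containers suffice.

Yes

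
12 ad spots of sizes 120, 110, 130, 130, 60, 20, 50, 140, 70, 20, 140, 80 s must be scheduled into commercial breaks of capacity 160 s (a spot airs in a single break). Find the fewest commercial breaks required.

Total = 140 + 140 + 130 + 130 + 120 + 110 + 80 + 70 + 60 + 50 + 20 + 20 = 1070 s.
Lower bound: ⌈1070/160⌉ = 7 commercial breaks.
A packing using 8 commercial breaks:
  break 1: 140 + 20 = 160
  break 2: 140 + 20 = 160
  break 3: 130 = 130
  break 4: 130 = 130
  break 5: 120 = 120
  break 6: 110 + 50 = 160
  break 7: 80 + 70 = 150
  break 8: 60 = 60
No arrangement into 7 commercial breaks stays within capacity, so 8 is optimal.

8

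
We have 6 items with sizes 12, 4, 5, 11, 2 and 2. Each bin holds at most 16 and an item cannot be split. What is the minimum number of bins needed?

Total = 12 + 11 + 5 + 4 + 2 + 2 = 36.
Lower bound: ⌈36/16⌉ = 3 bins.
A packing using 3 bins:
  bin 1: 12 + 4 = 16
  bin 2: 11 + 5 = 16
  bin 3: 2 + 2 = 4
This matches the lower bound, so 3 is optimal.

3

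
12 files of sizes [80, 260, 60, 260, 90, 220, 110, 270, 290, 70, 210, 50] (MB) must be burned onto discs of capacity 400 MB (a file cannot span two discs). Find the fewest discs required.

Total = 290 + 270 + 260 + 260 + 220 + 210 + 110 + 90 + 80 + 70 + 60 + 50 = 1970 MB.
Lower bound: ⌈1970/400⌉ = 5 discs.
Also, 6 files each exceed 200 MB, and no two of those can share a disc, so at least 6 discs are needed.
A packing using 6 discs:
  disc 1: 290 + 110 = 400
  disc 2: 270 + 90 = 360
  disc 3: 260 + 80 + 60 = 400
  disc 4: 260 + 70 + 50 = 380
  disc 5: 220 = 220
  disc 6: 210 = 210
This matches the lower bound, so 6 is optimal.

6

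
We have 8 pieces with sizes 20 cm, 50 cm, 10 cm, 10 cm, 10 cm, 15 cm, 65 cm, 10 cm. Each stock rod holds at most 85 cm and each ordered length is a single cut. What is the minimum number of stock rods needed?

3

Total = 65 + 50 + 20 + 15 + 10 + 10 + 10 + 10 = 190 cm.
Lower bound: ⌈190/85⌉ = 3 stock rods.
A packing using 3 stock rods:
  stock rod 1: 65 + 20 = 85
  stock rod 2: 50 + 15 + 10 + 10 = 85
  stock rod 3: 10 + 10 = 20
This matches the lower bound, so 3 is optimal.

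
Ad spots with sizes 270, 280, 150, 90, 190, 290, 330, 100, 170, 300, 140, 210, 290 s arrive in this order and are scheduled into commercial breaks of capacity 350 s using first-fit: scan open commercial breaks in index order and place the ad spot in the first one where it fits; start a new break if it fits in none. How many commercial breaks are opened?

  270 → break 1 (new)  [load 270/350]
  280 → break 2 (new)  [load 280/350]
  150 → break 3 (new)  [load 150/350]
  90 → break 3  [load 240/350]
  190 → break 4 (new)  [load 190/350]
  290 → break 5 (new)  [load 290/350]
  330 → break 6 (new)  [load 330/350]
  100 → break 3  [load 340/350]
  170 → break 7 (new)  [load 170/350]
  300 → break 8 (new)  [load 300/350]
  140 → break 4  [load 330/350]
  210 → break 9 (new)  [load 210/350]
  290 → break 10 (new)  [load 290/350]
10 commercial breaks opened.

10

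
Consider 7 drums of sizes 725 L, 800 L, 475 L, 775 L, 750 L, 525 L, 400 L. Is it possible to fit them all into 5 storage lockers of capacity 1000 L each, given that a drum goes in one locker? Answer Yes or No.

Total = 4450 L; ⌈4450/1000⌉ = 5.
The bound of 5 does not rule out 5, but exhaustive search shows no assignment into 5 storage lockers of capacity 1000 L exists — the minimum is 6.

No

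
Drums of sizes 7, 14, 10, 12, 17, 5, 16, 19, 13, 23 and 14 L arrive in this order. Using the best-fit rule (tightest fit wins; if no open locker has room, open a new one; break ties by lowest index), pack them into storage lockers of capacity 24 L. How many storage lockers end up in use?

8

  7 → locker 1 (new)  [load 7/24]
  14 → locker 1  [load 21/24]
  10 → locker 2 (new)  [load 10/24]
  12 → locker 2  [load 22/24]
  17 → locker 3 (new)  [load 17/24]
  5 → locker 3  [load 22/24]
  16 → locker 4 (new)  [load 16/24]
  19 → locker 5 (new)  [load 19/24]
  13 → locker 6 (new)  [load 13/24]
  23 → locker 7 (new)  [load 23/24]
  14 → locker 8 (new)  [load 14/24]
8 storage lockers opened.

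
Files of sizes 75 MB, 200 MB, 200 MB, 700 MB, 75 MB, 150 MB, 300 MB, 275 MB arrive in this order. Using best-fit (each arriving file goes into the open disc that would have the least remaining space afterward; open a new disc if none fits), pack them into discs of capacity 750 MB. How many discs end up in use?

  75 → disc 1 (new)  [load 75/750]
  200 → disc 1  [load 275/750]
  200 → disc 1  [load 475/750]
  700 → disc 2 (new)  [load 700/750]
  75 → disc 1  [load 550/750]
  150 → disc 1  [load 700/750]
  300 → disc 3 (new)  [load 300/750]
  275 → disc 3  [load 575/750]
3 discs opened.

3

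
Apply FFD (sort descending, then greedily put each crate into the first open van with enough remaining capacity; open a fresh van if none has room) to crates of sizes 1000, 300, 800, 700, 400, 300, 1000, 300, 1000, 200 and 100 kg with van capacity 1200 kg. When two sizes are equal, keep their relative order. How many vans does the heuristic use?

Sorted descending: 1000, 1000, 1000, 800, 700, 400, 300, 300, 300, 200, 100.
  1000 → van 1 (new)  [load 1000/1200]
  1000 → van 2 (new)  [load 1000/1200]
  1000 → van 3 (new)  [load 1000/1200]
  800 → van 4 (new)  [load 800/1200]
  700 → van 5 (new)  [load 700/1200]
  400 → van 4  [load 1200/1200]
  300 → van 5  [load 1000/1200]
  300 → van 6 (new)  [load 300/1200]
  300 → van 6  [load 600/1200]
  200 → van 1  [load 1200/1200]
  100 → van 2  [load 1100/1200]
6 vans opened.

6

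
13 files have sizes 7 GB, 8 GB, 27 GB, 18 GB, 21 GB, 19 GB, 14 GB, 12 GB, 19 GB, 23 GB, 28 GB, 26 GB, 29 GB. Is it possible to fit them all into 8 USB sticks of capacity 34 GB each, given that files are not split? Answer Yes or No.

Total = 251 GB; ⌈251/34⌉ = 8.
9 files each exceed half the capacity and cannot share a USB stick, forcing at least 9 USB sticks.
At least 9 USB sticks are required, but only 8 are allowed.

No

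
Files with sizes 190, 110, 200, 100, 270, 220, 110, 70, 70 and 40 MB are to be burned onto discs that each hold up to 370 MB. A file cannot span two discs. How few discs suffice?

4

Total = 270 + 220 + 200 + 190 + 110 + 110 + 100 + 70 + 70 + 40 = 1380 MB.
Lower bound: ⌈1380/370⌉ = 4 discs.
A packing using 4 discs:
  disc 1: 270 + 100 = 370
  disc 2: 220 + 110 + 40 = 370
  disc 3: 200 + 110 = 310
  disc 4: 190 + 70 + 70 = 330
This matches the lower bound, so 4 is optimal.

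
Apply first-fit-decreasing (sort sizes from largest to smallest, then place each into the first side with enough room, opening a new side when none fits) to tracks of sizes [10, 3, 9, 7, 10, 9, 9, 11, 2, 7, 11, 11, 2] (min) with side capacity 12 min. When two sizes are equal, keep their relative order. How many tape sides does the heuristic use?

10

Sorted descending: 11, 11, 11, 10, 10, 9, 9, 9, 7, 7, 3, 2, 2.
  11 → side 1 (new)  [load 11/12]
  11 → side 2 (new)  [load 11/12]
  11 → side 3 (new)  [load 11/12]
  10 → side 4 (new)  [load 10/12]
  10 → side 5 (new)  [load 10/12]
  9 → side 6 (new)  [load 9/12]
  9 → side 7 (new)  [load 9/12]
  9 → side 8 (new)  [load 9/12]
  7 → side 9 (new)  [load 7/12]
  7 → side 10 (new)  [load 7/12]
  3 → side 6  [load 12/12]
  2 → side 4  [load 12/12]
  2 → side 5  [load 12/12]
10 tape sides opened.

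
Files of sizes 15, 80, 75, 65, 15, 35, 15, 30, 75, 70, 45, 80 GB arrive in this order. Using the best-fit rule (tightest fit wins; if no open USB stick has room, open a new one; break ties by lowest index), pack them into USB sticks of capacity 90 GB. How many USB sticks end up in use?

  15 → USB stick 1 (new)  [load 15/90]
  80 → USB stick 2 (new)  [load 80/90]
  75 → USB stick 1  [load 90/90]
  65 → USB stick 3 (new)  [load 65/90]
  15 → USB stick 3  [load 80/90]
  35 → USB stick 4 (new)  [load 35/90]
  15 → USB stick 4  [load 50/90]
  30 → USB stick 4  [load 80/90]
  75 → USB stick 5 (new)  [load 75/90]
  70 → USB stick 6 (new)  [load 70/90]
  45 → USB stick 7 (new)  [load 45/90]
  80 → USB stick 8 (new)  [load 80/90]
8 USB sticks opened.

8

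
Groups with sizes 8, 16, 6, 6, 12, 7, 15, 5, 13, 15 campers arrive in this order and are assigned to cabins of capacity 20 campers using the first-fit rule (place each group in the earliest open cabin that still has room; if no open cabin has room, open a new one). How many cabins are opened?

6

  8 → cabin 1 (new)  [load 8/20]
  16 → cabin 2 (new)  [load 16/20]
  6 → cabin 1  [load 14/20]
  6 → cabin 1  [load 20/20]
  12 → cabin 3 (new)  [load 12/20]
  7 → cabin 3  [load 19/20]
  15 → cabin 4 (new)  [load 15/20]
  5 → cabin 4  [load 20/20]
  13 → cabin 5 (new)  [load 13/20]
  15 → cabin 6 (new)  [load 15/20]
6 cabins opened.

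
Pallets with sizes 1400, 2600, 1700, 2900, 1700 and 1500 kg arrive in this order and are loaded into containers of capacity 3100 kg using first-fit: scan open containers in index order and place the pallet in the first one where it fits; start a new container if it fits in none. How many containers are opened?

  1400 → container 1 (new)  [load 1400/3100]
  2600 → container 2 (new)  [load 2600/3100]
  1700 → container 1  [load 3100/3100]
  2900 → container 3 (new)  [load 2900/3100]
  1700 → container 4 (new)  [load 1700/3100]
  1500 → container 5 (new)  [load 1500/3100]
5 containers opened.

5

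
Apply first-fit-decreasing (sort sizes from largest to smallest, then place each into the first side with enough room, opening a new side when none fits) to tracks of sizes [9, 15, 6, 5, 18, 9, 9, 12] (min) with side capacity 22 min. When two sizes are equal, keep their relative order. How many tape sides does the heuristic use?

5

Sorted descending: 18, 15, 12, 9, 9, 9, 6, 5.
  18 → side 1 (new)  [load 18/22]
  15 → side 2 (new)  [load 15/22]
  12 → side 3 (new)  [load 12/22]
  9 → side 3  [load 21/22]
  9 → side 4 (new)  [load 9/22]
  9 → side 4  [load 18/22]
  6 → side 2  [load 21/22]
  5 → side 5 (new)  [load 5/22]
5 tape sides opened.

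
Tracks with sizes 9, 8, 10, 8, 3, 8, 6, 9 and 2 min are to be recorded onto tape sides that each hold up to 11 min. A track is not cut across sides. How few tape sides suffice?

7

Total = 10 + 9 + 9 + 8 + 8 + 8 + 6 + 3 + 2 = 63 min.
Lower bound: ⌈63/11⌉ = 6 tape sides.
Also, 7 tracks each exceed 11/2 min, and no two of those can share a side, so at least 7 tape sides are needed.
A packing using 7 tape sides:
  side 1: 10 = 10
  side 2: 9 + 2 = 11
  side 3: 9 = 9
  side 4: 8 + 3 = 11
  side 5: 8 = 8
  side 6: 8 = 8
  side 7: 6 = 6
This matches the lower bound, so 7 is optimal.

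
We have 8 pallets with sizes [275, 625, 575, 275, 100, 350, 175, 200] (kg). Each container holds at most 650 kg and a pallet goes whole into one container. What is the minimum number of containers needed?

5

Total = 625 + 575 + 350 + 275 + 275 + 200 + 175 + 100 = 2575 kg.
Lower bound: ⌈2575/650⌉ = 4 containers.
A packing using 5 containers:
  container 1: 625 = 625
  container 2: 575 = 575
  container 3: 350 + 275 = 625
  container 4: 275 + 200 + 175 = 650
  container 5: 100 = 100
No arrangement into 4 containers stays within capacity, so 5 is optimal.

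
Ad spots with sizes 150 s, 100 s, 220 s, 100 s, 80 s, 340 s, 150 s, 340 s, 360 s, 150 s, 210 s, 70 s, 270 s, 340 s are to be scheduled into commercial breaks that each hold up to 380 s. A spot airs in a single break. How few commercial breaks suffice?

8

Total = 360 + 340 + 340 + 340 + 270 + 220 + 210 + 150 + 150 + 150 + 100 + 100 + 80 + 70 = 2880 s.
Lower bound: ⌈2880/380⌉ = 8 commercial breaks.
A packing using 8 commercial breaks:
  break 1: 360 = 360
  break 2: 340 = 340
  break 3: 340 = 340
  break 4: 340 = 340
  break 5: 270 + 100 = 370
  break 6: 220 + 150 = 370
  break 7: 210 + 100 + 70 = 380
  break 8: 150 + 150 + 80 = 380
This matches the lower bound, so 8 is optimal.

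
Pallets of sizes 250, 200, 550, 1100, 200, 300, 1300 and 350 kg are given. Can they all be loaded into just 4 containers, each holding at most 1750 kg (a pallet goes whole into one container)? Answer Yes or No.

Yes

A valid assignment using 3 containers:
  container 1: 1300 + 350 = 1650
  container 2: 1100 + 550 = 1650
  container 3: 300 + 250 + 200 + 200 = 950
That uses only 3 ≤ 4, so 4 containers are enough.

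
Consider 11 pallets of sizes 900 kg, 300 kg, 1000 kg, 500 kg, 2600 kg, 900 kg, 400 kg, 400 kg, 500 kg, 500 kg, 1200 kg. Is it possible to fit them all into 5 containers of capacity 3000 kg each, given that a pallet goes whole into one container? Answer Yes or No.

Yes

A valid assignment using 4 containers:
  container 1: 2600 + 400 = 3000
  container 2: 1200 + 1000 + 500 + 300 = 3000
  container 3: 900 + 900 + 500 + 500 = 2800
  container 4: 400 = 400
That uses only 4 ≤ 5, so 5 containers are enough.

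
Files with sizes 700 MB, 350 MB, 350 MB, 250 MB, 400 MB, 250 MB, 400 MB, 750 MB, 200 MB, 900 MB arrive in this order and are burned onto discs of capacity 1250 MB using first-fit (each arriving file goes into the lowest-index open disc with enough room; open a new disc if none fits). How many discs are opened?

4

  700 → disc 1 (new)  [load 700/1250]
  350 → disc 1  [load 1050/1250]
  350 → disc 2 (new)  [load 350/1250]
  250 → disc 2  [load 600/1250]
  400 → disc 2  [load 1000/1250]
  250 → disc 2  [load 1250/1250]
  400 → disc 3 (new)  [load 400/1250]
  750 → disc 3  [load 1150/1250]
  200 → disc 1  [load 1250/1250]
  900 → disc 4 (new)  [load 900/1250]
4 discs opened.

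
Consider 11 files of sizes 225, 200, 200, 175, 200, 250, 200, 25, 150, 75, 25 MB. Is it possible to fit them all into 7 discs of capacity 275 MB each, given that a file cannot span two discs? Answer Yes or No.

No

Total = 1725 MB; ⌈1725/275⌉ = 7.
8 files each exceed half the capacity and cannot share a disc, forcing at least 8 discs.
At least 8 discs are required, but only 7 are allowed.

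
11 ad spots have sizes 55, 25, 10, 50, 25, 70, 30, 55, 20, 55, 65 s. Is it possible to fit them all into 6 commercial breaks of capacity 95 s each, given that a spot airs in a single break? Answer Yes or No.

Yes

A valid assignment using 6 commercial breaks:
  break 1: 70 + 25 = 95
  break 2: 65 + 30 = 95
  break 3: 55 + 25 + 10 = 90
  break 4: 55 + 20 = 75
  break 5: 55 = 55
  break 6: 50 = 50
Every load is within 95 s, so 6 commercial breaks suffice.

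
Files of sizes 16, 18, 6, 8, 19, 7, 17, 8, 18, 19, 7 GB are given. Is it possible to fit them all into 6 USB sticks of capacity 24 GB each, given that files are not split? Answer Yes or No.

Total = 143 GB; ⌈143/24⌉ = 6.
The bound of 6 does not rule out 6, but exhaustive search shows no assignment into 6 USB sticks of capacity 24 GB exists — the minimum is 7.

No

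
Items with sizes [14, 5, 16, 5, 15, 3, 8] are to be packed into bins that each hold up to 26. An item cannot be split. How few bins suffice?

3

Total = 16 + 15 + 14 + 8 + 5 + 5 + 3 = 66.
Lower bound: ⌈66/26⌉ = 3 bins.
A packing using 3 bins:
  bin 1: 16 + 8 = 24
  bin 2: 15 + 5 + 5 = 25
  bin 3: 14 + 3 = 17
This matches the lower bound, so 3 is optimal.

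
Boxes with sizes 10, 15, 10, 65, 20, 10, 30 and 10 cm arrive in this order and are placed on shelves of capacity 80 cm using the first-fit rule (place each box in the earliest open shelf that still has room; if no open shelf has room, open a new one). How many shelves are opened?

3

  10 → shelf 1 (new)  [load 10/80]
  15 → shelf 1  [load 25/80]
  10 → shelf 1  [load 35/80]
  65 → shelf 2 (new)  [load 65/80]
  20 → shelf 1  [load 55/80]
  10 → shelf 1  [load 65/80]
  30 → shelf 3 (new)  [load 30/80]
  10 → shelf 1  [load 75/80]
3 shelves opened.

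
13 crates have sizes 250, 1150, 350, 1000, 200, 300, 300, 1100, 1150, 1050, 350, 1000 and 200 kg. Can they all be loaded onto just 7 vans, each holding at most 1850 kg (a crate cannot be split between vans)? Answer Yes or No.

Yes

A valid assignment using 6 vans:
  van 1: 1150 + 350 + 350 = 1850
  van 2: 1150 + 300 + 300 = 1750
  van 3: 1100 + 250 + 200 + 200 = 1750
  van 4: 1050 = 1050
  van 5: 1000 = 1000
  van 6: 1000 = 1000
That uses only 6 ≤ 7, so 7 vans are enough.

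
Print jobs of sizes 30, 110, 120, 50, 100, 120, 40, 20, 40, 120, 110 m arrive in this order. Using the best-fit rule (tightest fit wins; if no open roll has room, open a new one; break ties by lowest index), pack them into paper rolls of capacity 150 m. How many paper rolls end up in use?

  30 → roll 1 (new)  [load 30/150]
  110 → roll 1  [load 140/150]
  120 → roll 2 (new)  [load 120/150]
  50 → roll 3 (new)  [load 50/150]
  100 → roll 3  [load 150/150]
  120 → roll 4 (new)  [load 120/150]
  40 → roll 5 (new)  [load 40/150]
  20 → roll 2  [load 140/150]
  40 → roll 5  [load 80/150]
  120 → roll 6 (new)  [load 120/150]
  110 → roll 7 (new)  [load 110/150]
7 paper rolls opened.

7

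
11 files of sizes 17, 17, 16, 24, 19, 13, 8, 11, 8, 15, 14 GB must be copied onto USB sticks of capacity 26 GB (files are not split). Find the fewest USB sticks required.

Total = 24 + 19 + 17 + 17 + 16 + 15 + 14 + 13 + 11 + 8 + 8 = 162 GB.
Lower bound: ⌈162/26⌉ = 7 USB sticks.
A packing using 8 USB sticks:
  USB stick 1: 24 = 24
  USB stick 2: 19 = 19
  USB stick 3: 17 + 8 = 25
  USB stick 4: 17 + 8 = 25
  USB stick 5: 16 = 16
  USB stick 6: 15 + 11 = 26
  USB stick 7: 14 = 14
  USB stick 8: 13 = 13
No arrangement into 7 USB sticks stays within capacity, so 8 is optimal.

8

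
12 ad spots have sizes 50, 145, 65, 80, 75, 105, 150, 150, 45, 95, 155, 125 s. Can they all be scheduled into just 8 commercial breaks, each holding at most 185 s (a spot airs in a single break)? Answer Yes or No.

Yes

A valid assignment using 8 commercial breaks:
  break 1: 155 = 155
  break 2: 150 = 150
  break 3: 150 = 150
  break 4: 145 = 145
  break 5: 125 + 50 = 175
  break 6: 105 + 80 = 185
  break 7: 95 + 75 = 170
  break 8: 65 + 45 = 110
Every load is within 185 s, so 8 commercial breaks suffice.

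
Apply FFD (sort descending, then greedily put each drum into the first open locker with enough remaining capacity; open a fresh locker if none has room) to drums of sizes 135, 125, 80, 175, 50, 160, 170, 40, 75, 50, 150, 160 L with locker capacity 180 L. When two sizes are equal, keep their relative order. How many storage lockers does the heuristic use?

Sorted descending: 175, 170, 160, 160, 150, 135, 125, 80, 75, 50, 50, 40.
  175 → locker 1 (new)  [load 175/180]
  170 → locker 2 (new)  [load 170/180]
  160 → locker 3 (new)  [load 160/180]
  160 → locker 4 (new)  [load 160/180]
  150 → locker 5 (new)  [load 150/180]
  135 → locker 6 (new)  [load 135/180]
  125 → locker 7 (new)  [load 125/180]
  80 → locker 8 (new)  [load 80/180]
  75 → locker 8  [load 155/180]
  50 → locker 7  [load 175/180]
  50 → locker 9 (new)  [load 50/180]
  40 → locker 6  [load 175/180]
9 storage lockers opened.

9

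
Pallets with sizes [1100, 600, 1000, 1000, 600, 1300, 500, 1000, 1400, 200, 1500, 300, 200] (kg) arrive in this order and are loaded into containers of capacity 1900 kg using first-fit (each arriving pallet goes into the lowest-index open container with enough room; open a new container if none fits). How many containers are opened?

  1100 → container 1 (new)  [load 1100/1900]
  600 → container 1  [load 1700/1900]
  1000 → container 2 (new)  [load 1000/1900]
  1000 → container 3 (new)  [load 1000/1900]
  600 → container 2  [load 1600/1900]
  1300 → container 4 (new)  [load 1300/1900]
  500 → container 3  [load 1500/1900]
  1000 → container 5 (new)  [load 1000/1900]
  1400 → container 6 (new)  [load 1400/1900]
  200 → container 1  [load 1900/1900]
  1500 → container 7 (new)  [load 1500/1900]
  300 → container 2  [load 1900/1900]
  200 → container 3  [load 1700/1900]
7 containers opened.

7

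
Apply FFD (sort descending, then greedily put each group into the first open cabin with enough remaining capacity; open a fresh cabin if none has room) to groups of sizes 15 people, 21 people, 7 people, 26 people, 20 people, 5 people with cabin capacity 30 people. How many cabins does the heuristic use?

Sorted descending: 26, 21, 20, 15, 7, 5.
  26 → cabin 1 (new)  [load 26/30]
  21 → cabin 2 (new)  [load 21/30]
  20 → cabin 3 (new)  [load 20/30]
  15 → cabin 4 (new)  [load 15/30]
  7 → cabin 2  [load 28/30]
  5 → cabin 3  [load 25/30]
4 cabins opened.

4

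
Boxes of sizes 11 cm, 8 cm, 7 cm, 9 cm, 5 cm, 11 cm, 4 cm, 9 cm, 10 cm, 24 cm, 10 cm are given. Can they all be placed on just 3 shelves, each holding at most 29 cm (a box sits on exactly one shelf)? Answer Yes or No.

No

Total = 108 cm; ⌈108/29⌉ = 4.
At least 4 shelves are required, but only 3 are allowed.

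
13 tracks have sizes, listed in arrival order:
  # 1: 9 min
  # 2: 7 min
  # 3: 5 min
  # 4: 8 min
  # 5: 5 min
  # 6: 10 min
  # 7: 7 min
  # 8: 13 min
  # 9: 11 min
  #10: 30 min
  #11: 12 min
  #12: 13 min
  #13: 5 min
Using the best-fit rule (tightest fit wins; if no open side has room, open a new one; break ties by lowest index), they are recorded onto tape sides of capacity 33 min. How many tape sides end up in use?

5

  9 → side 1 (new)  [load 9/33]
  7 → side 1  [load 16/33]
  5 → side 1  [load 21/33]
  8 → side 1  [load 29/33]
  5 → side 2 (new)  [load 5/33]
  10 → side 2  [load 15/33]
  7 → side 2  [load 22/33]
  13 → side 3 (new)  [load 13/33]
  11 → side 2  [load 33/33]
  30 → side 4 (new)  [load 30/33]
  12 → side 3  [load 25/33]
  13 → side 5 (new)  [load 13/33]
  5 → side 3  [load 30/33]
5 tape sides opened.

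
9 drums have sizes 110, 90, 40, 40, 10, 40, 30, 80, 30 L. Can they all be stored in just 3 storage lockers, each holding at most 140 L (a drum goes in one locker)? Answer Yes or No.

Total = 470 L; ⌈470/140⌉ = 4.
At least 4 storage lockers are required, but only 3 are allowed.

No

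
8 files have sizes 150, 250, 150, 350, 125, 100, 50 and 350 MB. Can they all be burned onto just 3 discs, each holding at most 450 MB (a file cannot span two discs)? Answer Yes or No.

No

Total = 1525 MB; ⌈1525/450⌉ = 4.
At least 4 discs are required, but only 3 are allowed.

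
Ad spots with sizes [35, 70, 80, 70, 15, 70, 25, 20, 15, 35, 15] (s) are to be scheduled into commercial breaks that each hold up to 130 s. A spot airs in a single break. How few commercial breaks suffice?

Total = 80 + 70 + 70 + 70 + 35 + 35 + 25 + 20 + 15 + 15 + 15 = 450 s.
Lower bound: ⌈450/130⌉ = 4 commercial breaks.
A packing using 4 commercial breaks:
  break 1: 80 + 35 + 15 = 130
  break 2: 70 + 35 + 25 = 130
  break 3: 70 + 20 + 15 + 15 = 120
  break 4: 70 = 70
This matches the lower bound, so 4 is optimal.

4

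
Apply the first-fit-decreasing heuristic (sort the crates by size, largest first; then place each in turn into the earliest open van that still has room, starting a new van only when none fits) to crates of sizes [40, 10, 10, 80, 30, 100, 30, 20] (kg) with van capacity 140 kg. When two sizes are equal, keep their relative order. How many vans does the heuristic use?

Sorted descending: 100, 80, 40, 30, 30, 20, 10, 10.
  100 → van 1 (new)  [load 100/140]
  80 → van 2 (new)  [load 80/140]
  40 → van 1  [load 140/140]
  30 → van 2  [load 110/140]
  30 → van 2  [load 140/140]
  20 → van 3 (new)  [load 20/140]
  10 → van 3  [load 30/140]
  10 → van 3  [load 40/140]
3 vans opened.

3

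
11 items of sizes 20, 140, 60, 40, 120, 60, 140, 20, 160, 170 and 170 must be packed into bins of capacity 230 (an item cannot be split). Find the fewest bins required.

Total = 170 + 170 + 160 + 140 + 140 + 120 + 60 + 60 + 40 + 20 + 20 = 1100.
Lower bound: ⌈1100/230⌉ = 5 bins.
Also, 6 items each exceed 115, and no two of those can share a bin, so at least 6 bins are needed.
A packing using 6 bins:
  bin 1: 170 + 60 = 230
  bin 2: 170 + 60 = 230
  bin 3: 160 + 40 + 20 = 220
  bin 4: 140 + 20 = 160
  bin 5: 140 = 140
  bin 6: 120 = 120
This matches the lower bound, so 6 is optimal.

6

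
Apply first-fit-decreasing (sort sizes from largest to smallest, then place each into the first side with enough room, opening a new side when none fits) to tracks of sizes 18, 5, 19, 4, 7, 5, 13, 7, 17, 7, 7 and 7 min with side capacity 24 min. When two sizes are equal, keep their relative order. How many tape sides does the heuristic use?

5

Sorted descending: 19, 18, 17, 13, 7, 7, 7, 7, 7, 5, 5, 4.
  19 → side 1 (new)  [load 19/24]
  18 → side 2 (new)  [load 18/24]
  17 → side 3 (new)  [load 17/24]
  13 → side 4 (new)  [load 13/24]
  7 → side 3  [load 24/24]
  7 → side 4  [load 20/24]
  7 → side 5 (new)  [load 7/24]
  7 → side 5  [load 14/24]
  7 → side 5  [load 21/24]
  5 → side 1  [load 24/24]
  5 → side 2  [load 23/24]
  4 → side 4  [load 24/24]
5 tape sides opened.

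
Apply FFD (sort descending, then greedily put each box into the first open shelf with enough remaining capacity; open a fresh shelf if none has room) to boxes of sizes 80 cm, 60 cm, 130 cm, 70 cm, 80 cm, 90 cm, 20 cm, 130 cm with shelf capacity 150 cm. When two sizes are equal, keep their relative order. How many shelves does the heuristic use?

5

Sorted descending: 130, 130, 90, 80, 80, 70, 60, 20.
  130 → shelf 1 (new)  [load 130/150]
  130 → shelf 2 (new)  [load 130/150]
  90 → shelf 3 (new)  [load 90/150]
  80 → shelf 4 (new)  [load 80/150]
  80 → shelf 5 (new)  [load 80/150]
  70 → shelf 4  [load 150/150]
  60 → shelf 3  [load 150/150]
  20 → shelf 1  [load 150/150]
5 shelves opened.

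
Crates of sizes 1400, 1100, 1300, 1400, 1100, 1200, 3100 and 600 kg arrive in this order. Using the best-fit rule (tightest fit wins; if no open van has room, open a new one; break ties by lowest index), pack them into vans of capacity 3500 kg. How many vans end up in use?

  1400 → van 1 (new)  [load 1400/3500]
  1100 → van 1  [load 2500/3500]
  1300 → van 2 (new)  [load 1300/3500]
  1400 → van 2  [load 2700/3500]
  1100 → van 3 (new)  [load 1100/3500]
  1200 → van 3  [load 2300/3500]
  3100 → van 4 (new)  [load 3100/3500]
  600 → van 2  [load 3300/3500]
4 vans opened.

4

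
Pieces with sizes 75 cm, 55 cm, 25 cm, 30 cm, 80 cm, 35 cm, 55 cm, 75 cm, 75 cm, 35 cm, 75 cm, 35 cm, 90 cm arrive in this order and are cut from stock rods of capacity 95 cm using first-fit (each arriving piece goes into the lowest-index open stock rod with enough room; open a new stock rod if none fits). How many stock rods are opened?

10

  75 → stock rod 1 (new)  [load 75/95]
  55 → stock rod 2 (new)  [load 55/95]
  25 → stock rod 2  [load 80/95]
  30 → stock rod 3 (new)  [load 30/95]
  80 → stock rod 4 (new)  [load 80/95]
  35 → stock rod 3  [load 65/95]
  55 → stock rod 5 (new)  [load 55/95]
  75 → stock rod 6 (new)  [load 75/95]
  75 → stock rod 7 (new)  [load 75/95]
  35 → stock rod 5  [load 90/95]
  75 → stock rod 8 (new)  [load 75/95]
  35 → stock rod 9 (new)  [load 35/95]
  90 → stock rod 10 (new)  [load 90/95]
10 stock rods opened.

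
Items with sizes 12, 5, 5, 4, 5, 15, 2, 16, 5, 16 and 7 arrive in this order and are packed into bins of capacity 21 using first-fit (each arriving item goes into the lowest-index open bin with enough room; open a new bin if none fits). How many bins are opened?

  12 → bin 1 (new)  [load 12/21]
  5 → bin 1  [load 17/21]
  5 → bin 2 (new)  [load 5/21]
  4 → bin 1  [load 21/21]
  5 → bin 2  [load 10/21]
  15 → bin 3 (new)  [load 15/21]
  2 → bin 2  [load 12/21]
  16 → bin 4 (new)  [load 16/21]
  5 → bin 2  [load 17/21]
  16 → bin 5 (new)  [load 16/21]
  7 → bin 6 (new)  [load 7/21]
6 bins opened.

6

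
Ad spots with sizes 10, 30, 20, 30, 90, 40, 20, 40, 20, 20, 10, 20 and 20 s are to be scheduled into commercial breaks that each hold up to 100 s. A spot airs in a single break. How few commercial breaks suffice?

Total = 90 + 40 + 40 + 30 + 30 + 20 + 20 + 20 + 20 + 20 + 20 + 10 + 10 = 370 s.
Lower bound: ⌈370/100⌉ = 4 commercial breaks.
A packing using 4 commercial breaks:
  break 1: 90 + 10 = 100
  break 2: 40 + 40 + 20 = 100
  break 3: 30 + 30 + 20 + 20 = 100
  break 4: 20 + 20 + 20 + 10 = 70
This matches the lower bound, so 4 is optimal.

4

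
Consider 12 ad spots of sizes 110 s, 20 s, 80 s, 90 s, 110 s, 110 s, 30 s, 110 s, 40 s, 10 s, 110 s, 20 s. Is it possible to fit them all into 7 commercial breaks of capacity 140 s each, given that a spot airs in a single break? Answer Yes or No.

Yes

A valid assignment using 7 commercial breaks:
  break 1: 110 + 30 = 140
  break 2: 110 + 20 + 10 = 140
  break 3: 110 + 20 = 130
  break 4: 110 = 110
  break 5: 110 = 110
  break 6: 90 + 40 = 130
  break 7: 80 = 80
Every load is within 140 s, so 7 commercial breaks suffice.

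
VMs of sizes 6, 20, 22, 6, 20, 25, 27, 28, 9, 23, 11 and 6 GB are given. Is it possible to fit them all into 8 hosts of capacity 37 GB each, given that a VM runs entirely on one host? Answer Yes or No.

Yes

A valid assignment using 7 hosts:
  host 1: 28 + 9 = 37
  host 2: 27 + 6 = 33
  host 3: 25 + 11 = 36
  host 4: 23 + 6 + 6 = 35
  host 5: 22 = 22
  host 6: 20 = 20
  host 7: 20 = 20
That uses only 7 ≤ 8, so 8 hosts are enough.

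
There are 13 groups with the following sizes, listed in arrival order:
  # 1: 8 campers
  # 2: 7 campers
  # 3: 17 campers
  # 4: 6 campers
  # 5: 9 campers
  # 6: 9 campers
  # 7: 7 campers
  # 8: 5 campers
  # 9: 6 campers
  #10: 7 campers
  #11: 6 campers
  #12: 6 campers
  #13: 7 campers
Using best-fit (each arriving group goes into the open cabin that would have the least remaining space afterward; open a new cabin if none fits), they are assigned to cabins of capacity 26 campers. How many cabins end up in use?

5

  8 → cabin 1 (new)  [load 8/26]
  7 → cabin 1  [load 15/26]
  17 → cabin 2 (new)  [load 17/26]
  6 → cabin 2  [load 23/26]
  9 → cabin 1  [load 24/26]
  9 → cabin 3 (new)  [load 9/26]
  7 → cabin 3  [load 16/26]
  5 → cabin 3  [load 21/26]
  6 → cabin 4 (new)  [load 6/26]
  7 → cabin 4  [load 13/26]
  6 → cabin 4  [load 19/26]
  6 → cabin 4  [load 25/26]
  7 → cabin 5 (new)  [load 7/26]
5 cabins opened.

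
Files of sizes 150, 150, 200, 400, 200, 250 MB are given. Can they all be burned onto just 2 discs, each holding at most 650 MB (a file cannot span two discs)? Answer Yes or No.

No

Total = 1350 MB; ⌈1350/650⌉ = 3.
At least 3 discs are required, but only 2 are allowed.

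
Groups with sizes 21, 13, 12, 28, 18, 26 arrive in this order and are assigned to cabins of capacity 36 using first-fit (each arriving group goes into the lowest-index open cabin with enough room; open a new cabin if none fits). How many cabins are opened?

4

  21 → cabin 1 (new)  [load 21/36]
  13 → cabin 1  [load 34/36]
  12 → cabin 2 (new)  [load 12/36]
  28 → cabin 3 (new)  [load 28/36]
  18 → cabin 2  [load 30/36]
  26 → cabin 4 (new)  [load 26/36]
4 cabins opened.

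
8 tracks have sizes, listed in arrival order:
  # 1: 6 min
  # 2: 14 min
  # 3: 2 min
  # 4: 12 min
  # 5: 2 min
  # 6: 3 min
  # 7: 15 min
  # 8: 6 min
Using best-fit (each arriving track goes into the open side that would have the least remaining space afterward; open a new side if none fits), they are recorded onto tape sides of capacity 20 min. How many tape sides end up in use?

4

  6 → side 1 (new)  [load 6/20]
  14 → side 1  [load 20/20]
  2 → side 2 (new)  [load 2/20]
  12 → side 2  [load 14/20]
  2 → side 2  [load 16/20]
  3 → side 2  [load 19/20]
  15 → side 3 (new)  [load 15/20]
  6 → side 4 (new)  [load 6/20]
4 tape sides opened.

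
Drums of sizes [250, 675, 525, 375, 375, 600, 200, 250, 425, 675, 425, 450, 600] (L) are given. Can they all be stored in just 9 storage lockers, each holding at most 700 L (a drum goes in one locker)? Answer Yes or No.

No

Total = 5825 L; ⌈5825/700⌉ = 9.
10 drums each exceed half the capacity and cannot share a locker, forcing at least 10 storage lockers.
At least 10 storage lockers are required, but only 9 are allowed.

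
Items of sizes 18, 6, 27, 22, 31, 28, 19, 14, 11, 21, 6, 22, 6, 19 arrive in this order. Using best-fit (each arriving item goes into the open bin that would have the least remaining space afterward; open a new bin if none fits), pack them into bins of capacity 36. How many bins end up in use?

9

  18 → bin 1 (new)  [load 18/36]
  6 → bin 1  [load 24/36]
  27 → bin 2 (new)  [load 27/36]
  22 → bin 3 (new)  [load 22/36]
  31 → bin 4 (new)  [load 31/36]
  28 → bin 5 (new)  [load 28/36]
  19 → bin 6 (new)  [load 19/36]
  14 → bin 3  [load 36/36]
  11 → bin 1  [load 35/36]
  21 → bin 7 (new)  [load 21/36]
  6 → bin 5  [load 34/36]
  22 → bin 8 (new)  [load 22/36]
  6 → bin 2  [load 33/36]
  19 → bin 9 (new)  [load 19/36]
9 bins opened.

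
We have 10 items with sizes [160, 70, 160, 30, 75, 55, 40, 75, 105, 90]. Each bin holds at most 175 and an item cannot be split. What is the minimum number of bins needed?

6

Total = 160 + 160 + 105 + 90 + 75 + 75 + 70 + 55 + 40 + 30 = 860.
Lower bound: ⌈860/175⌉ = 5 bins.
A packing using 6 bins:
  bin 1: 160 = 160
  bin 2: 160 = 160
  bin 3: 105 + 70 = 175
  bin 4: 90 + 75 = 165
  bin 5: 75 + 55 + 40 = 170
  bin 6: 30 = 30
No arrangement into 5 bins stays within capacity, so 6 is optimal.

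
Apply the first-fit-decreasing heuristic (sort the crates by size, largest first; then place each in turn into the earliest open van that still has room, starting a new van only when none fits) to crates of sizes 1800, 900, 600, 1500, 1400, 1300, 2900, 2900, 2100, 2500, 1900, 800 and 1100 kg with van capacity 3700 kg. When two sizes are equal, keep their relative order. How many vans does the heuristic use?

6

Sorted descending: 2900, 2900, 2500, 2100, 1900, 1800, 1500, 1400, 1300, 1100, 900, 800, 600.
  2900 → van 1 (new)  [load 2900/3700]
  2900 → van 2 (new)  [load 2900/3700]
  2500 → van 3 (new)  [load 2500/3700]
  2100 → van 4 (new)  [load 2100/3700]
  1900 → van 5 (new)  [load 1900/3700]
  1800 → van 5  [load 3700/3700]
  1500 → van 4  [load 3600/3700]
  1400 → van 6 (new)  [load 1400/3700]
  1300 → van 6  [load 2700/3700]
  1100 → van 3  [load 3600/3700]
  900 → van 6  [load 3600/3700]
  800 → van 1  [load 3700/3700]
  600 → van 2  [load 3500/3700]
6 vans opened.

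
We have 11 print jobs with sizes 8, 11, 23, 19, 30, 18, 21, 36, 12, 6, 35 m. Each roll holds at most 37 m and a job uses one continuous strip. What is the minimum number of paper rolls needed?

7

Total = 36 + 35 + 30 + 23 + 21 + 19 + 18 + 12 + 11 + 8 + 6 = 219 m.
Lower bound: ⌈219/37⌉ = 6 paper rolls.
A packing using 7 paper rolls:
  roll 1: 36 = 36
  roll 2: 35 = 35
  roll 3: 30 + 6 = 36
  roll 4: 23 + 12 = 35
  roll 5: 21 + 11 = 32
  roll 6: 19 + 18 = 37
  roll 7: 8 = 8
No arrangement into 6 paper rolls stays within capacity, so 7 is optimal.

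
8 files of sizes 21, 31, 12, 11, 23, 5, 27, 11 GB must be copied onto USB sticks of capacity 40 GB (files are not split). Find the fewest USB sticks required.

Total = 31 + 27 + 23 + 21 + 12 + 11 + 11 + 5 = 141 GB.
Lower bound: ⌈141/40⌉ = 4 USB sticks.
A packing using 4 USB sticks:
  USB stick 1: 31 + 5 = 36
  USB stick 2: 27 + 12 = 39
  USB stick 3: 23 + 11 = 34
  USB stick 4: 21 + 11 = 32
This matches the lower bound, so 4 is optimal.

4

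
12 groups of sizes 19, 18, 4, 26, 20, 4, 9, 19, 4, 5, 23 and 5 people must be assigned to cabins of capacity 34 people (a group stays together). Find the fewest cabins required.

Total = 26 + 23 + 20 + 19 + 19 + 18 + 9 + 5 + 5 + 4 + 4 + 4 = 156 people.
Lower bound: ⌈156/34⌉ = 5 cabins.
Also, 6 groups each exceed 17 people, and no two of those can share a cabin, so at least 6 cabins are needed.
A packing using 6 cabins:
  cabin 1: 26 + 5 = 31
  cabin 2: 23 + 9 = 32
  cabin 3: 20 + 5 + 4 + 4 = 33
  cabin 4: 19 + 4 = 23
  cabin 5: 19 = 19
  cabin 6: 18 = 18
This matches the lower bound, so 6 is optimal.

6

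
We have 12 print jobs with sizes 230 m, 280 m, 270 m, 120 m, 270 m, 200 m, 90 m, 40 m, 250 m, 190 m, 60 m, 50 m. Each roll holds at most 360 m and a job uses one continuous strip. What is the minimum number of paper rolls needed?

Total = 280 + 270 + 270 + 250 + 230 + 200 + 190 + 120 + 90 + 60 + 50 + 40 = 2050 m.
Lower bound: ⌈2050/360⌉ = 6 paper rolls.
Also, 7 print jobs each exceed 180 m, and no two of those can share a roll, so at least 7 paper rolls are needed.
A packing using 7 paper rolls:
  roll 1: 280 + 60 = 340
  roll 2: 270 + 90 = 360
  roll 3: 270 + 50 + 40 = 360
  roll 4: 250 = 250
  roll 5: 230 + 120 = 350
  roll 6: 200 = 200
  roll 7: 190 = 190
This matches the lower bound, so 7 is optimal.

7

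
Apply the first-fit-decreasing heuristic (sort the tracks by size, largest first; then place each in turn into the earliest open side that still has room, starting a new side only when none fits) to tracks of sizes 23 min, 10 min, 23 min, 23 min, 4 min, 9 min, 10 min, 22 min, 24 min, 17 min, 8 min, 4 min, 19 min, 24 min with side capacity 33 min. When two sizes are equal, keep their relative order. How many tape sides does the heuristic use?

Sorted descending: 24, 24, 23, 23, 23, 22, 19, 17, 10, 10, 9, 8, 4, 4.
  24 → side 1 (new)  [load 24/33]
  24 → side 2 (new)  [load 24/33]
  23 → side 3 (new)  [load 23/33]
  23 → side 4 (new)  [load 23/33]
  23 → side 5 (new)  [load 23/33]
  22 → side 6 (new)  [load 22/33]
  19 → side 7 (new)  [load 19/33]
  17 → side 8 (new)  [load 17/33]
  10 → side 3  [load 33/33]
  10 → side 4  [load 33/33]
  9 → side 1  [load 33/33]
  8 → side 2  [load 32/33]
  4 → side 5  [load 27/33]
  4 → side 5  [load 31/33]
8 tape sides opened.

8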